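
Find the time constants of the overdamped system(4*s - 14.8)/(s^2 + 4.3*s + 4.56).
Overdamped: real poles at -1.9, -2.4. τ = -1/pole → τ₁ = 0.5263, τ₂ = 0.4167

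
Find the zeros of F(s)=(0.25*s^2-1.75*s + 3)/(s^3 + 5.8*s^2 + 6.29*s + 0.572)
Set numerator = 0: 0.25*s^2 - 1.75*s + 3 = 0.25*(s - 3)(s - 4) = 0 → Zeros: 3, 4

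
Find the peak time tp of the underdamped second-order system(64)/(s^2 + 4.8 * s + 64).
Standard form: ωn²/(s²+2ζωn·s+ωn²) → ωn = 8, ζ = 0.3.
ωd = ωn·√(1-ζ²) = 8·√(1-0.3²) = 7.632.
tp = π/ωd = π/7.632 = 0.4117 s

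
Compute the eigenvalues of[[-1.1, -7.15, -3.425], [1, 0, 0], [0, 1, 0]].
Eigenvalues solve det(λI - A) = 0.
Characteristic polynomial: λ^3 + 1.1*λ^2 + 7.15*λ + 3.425 = 0.
Factor: (λ + 0.5)(λ^2 + 0.6*λ + 6.85) = 0.
Roots: -0.3 + 2.6j, -0.3 - 2.6j, -0.5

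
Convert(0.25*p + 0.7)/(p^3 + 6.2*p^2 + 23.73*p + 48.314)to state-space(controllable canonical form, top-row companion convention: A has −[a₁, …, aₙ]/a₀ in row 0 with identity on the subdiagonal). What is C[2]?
Reachable canonical form: C = numerator coefficients (right-aligned, zero-padded to length n).
num = 0.25*p + 0.7, C = [[0, 0.25, 0.7]].
C[2] = 0.7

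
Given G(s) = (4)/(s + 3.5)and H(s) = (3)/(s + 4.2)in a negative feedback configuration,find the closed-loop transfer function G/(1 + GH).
Closed-loop T = G/(1+GH).
Numerator: G_num * H_den = 4*s + 16.8.
Denominator: G_den * H_den + G_num * H_num = (s^2 + 7.7*s + 14.7) + (12) = s^2 + 7.7*s + 26.7.
T(s) = (4*s + 16.8)/(s^2 + 7.7*s + 26.7)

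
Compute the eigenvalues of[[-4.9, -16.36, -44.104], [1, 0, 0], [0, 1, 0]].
Eigenvalues solve det(λI - A) = 0.
Characteristic polynomial: λ^3 + 4.9*λ^2 + 16.36*λ + 44.104 = 0.
Factor: (λ + 3.7)(λ^2 + 1.2*λ + 11.92) = 0.
Roots: -0.6 + 3.4j, -0.6 - 3.4j, -3.7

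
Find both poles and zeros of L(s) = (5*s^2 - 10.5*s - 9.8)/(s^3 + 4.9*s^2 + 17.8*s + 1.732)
Set denominator = 0: s^3 + 4.9*s^2 + 17.8*s + 1.732 = (s + 0.1)(s^2 + 4.8*s + 17.32) = 0 → Poles: -0.1, -2.4 + 3.4j, -2.4 - 3.4j
Set numerator = 0: 5*s^2 - 10.5*s - 9.8 = 5*(s - 2.8)(s + 0.7) = 0 → Zeros: -0.7, 2.8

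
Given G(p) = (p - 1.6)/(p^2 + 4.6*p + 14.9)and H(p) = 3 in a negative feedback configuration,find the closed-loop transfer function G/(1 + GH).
Closed-loop T = G/(1+GH).
Numerator: G_num * H_den = p - 1.6.
Denominator: G_den * H_den + G_num * H_num = (p^2 + 4.6*p + 14.9) + (3*p - 4.8) = p^2 + 7.6*p + 10.1.
T(p) = (p - 1.6)/(p^2 + 7.6*p + 10.1)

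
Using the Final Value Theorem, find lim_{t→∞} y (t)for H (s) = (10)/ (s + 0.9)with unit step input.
FVT: lim_{t→∞} y(t) = lim_{s→0} s*Y(s) where Y(s) = H(s)/s.
= lim_{s→0} H(s) = H(0) = num(0)/den(0) = 10/0.9 = 11.11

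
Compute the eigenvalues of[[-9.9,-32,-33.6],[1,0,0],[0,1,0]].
Eigenvalues solve det(λI - A) = 0.
Characteristic polynomial: λ^3 + 9.9*λ^2 + 32*λ + 33.6 = 0.
Factor: (λ + 3.5)(λ + 2.4)(λ + 4) = 0.
Roots: -2.4, -3.5, -4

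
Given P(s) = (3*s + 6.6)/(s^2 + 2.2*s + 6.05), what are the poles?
Set denominator = 0: s^2 + 2.2*s + 6.05 = 0 → Poles: -1.1 + 2.2j, -1.1 - 2.2j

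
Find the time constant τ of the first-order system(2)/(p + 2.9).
First-order system: τ = -1/pole. Pole = -2.9. τ = -1/(-2.9) = 0.3448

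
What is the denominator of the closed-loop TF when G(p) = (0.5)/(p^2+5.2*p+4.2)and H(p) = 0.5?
Characteristic poly = G_den * H_den + G_num * H_num = (p^2 + 5.2*p + 4.2) + (0.25) = p^2 + 5.2*p + 4.45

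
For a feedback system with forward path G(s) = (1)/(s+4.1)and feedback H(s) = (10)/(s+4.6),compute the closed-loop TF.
Closed-loop T = G/(1+GH).
Numerator: G_num * H_den = s + 4.6.
Denominator: G_den * H_den + G_num * H_num = (s^2 + 8.7*s + 18.86) + (10) = s^2 + 8.7*s + 28.86.
T(s) = (s + 4.6)/(s^2 + 8.7*s + 28.86)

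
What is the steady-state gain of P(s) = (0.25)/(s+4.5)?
DC gain = P(0) = num(0)/den(0) = 0.25/4.5 = 0.05556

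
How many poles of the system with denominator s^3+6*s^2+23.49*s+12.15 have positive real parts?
s^3 + 6*s^2 + 23.49*s + 12.15 = (s + 0.6)(s^2 + 5.4*s + 20.25). Poles: -0.6, -2.7 + 3.6j, -2.7 - 3.6j. RHP poles (Re>0): 0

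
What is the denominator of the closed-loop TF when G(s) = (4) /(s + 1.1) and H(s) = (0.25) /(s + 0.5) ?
Characteristic poly = G_den * H_den + G_num * H_num = (s^2 + 1.6*s + 0.55) + (1) = s^2 + 1.6*s + 1.55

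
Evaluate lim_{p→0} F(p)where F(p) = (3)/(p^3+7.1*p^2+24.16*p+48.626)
DC gain = F(0) = num(0)/den(0) = 3/48.626 = 0.0617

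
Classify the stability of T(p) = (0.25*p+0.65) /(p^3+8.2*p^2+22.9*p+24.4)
Denominator: p^3 + 8.2*p^2 + 22.9*p + 24.4 = (p + 4)(p^2 + 4.2*p + 6.1). Poles: -2.1 + 1.3j, -2.1 - 1.3j, -4. Stable (all poles in LHP)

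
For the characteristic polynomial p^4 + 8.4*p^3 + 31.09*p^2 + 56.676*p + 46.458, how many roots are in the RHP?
p^4 + 8.4*p^3 + 31.09*p^2 + 56.676*p + 46.458 = (p^2 + 3.6*p + 5.8)(p^2 + 4.8*p + 8.01). Poles: -1.8 + 1.6j, -1.8 - 1.6j, -2.4 + 1.5j, -2.4 - 1.5j. RHP poles (Re>0): 0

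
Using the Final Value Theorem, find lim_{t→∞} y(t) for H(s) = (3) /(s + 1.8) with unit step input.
FVT: lim_{t→∞} y(t) = lim_{s→0} s*Y(s) where Y(s) = H(s)/s.
= lim_{s→0} H(s) = H(0) = num(0)/den(0) = 3/1.8 = 1.667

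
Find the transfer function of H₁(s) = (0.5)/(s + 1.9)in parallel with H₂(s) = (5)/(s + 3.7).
Parallel: H = H₁ + H₂ = (n₁·d₂ + n₂·d₁)/(d₁·d₂).
n₁·d₂ = 0.5*s + 1.85. n₂·d₁ = 5*s + 9.5. Sum = 5.5*s + 11.35. d₁·d₂ = s^2 + 5.6*s + 7.03.
H(s) = (5.5*s + 11.35)/(s^2 + 5.6*s + 7.03)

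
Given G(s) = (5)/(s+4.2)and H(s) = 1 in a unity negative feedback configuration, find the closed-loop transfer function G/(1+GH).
Closed-loop T = G/(1+GH).
Numerator: G_num * H_den = 5.
Denominator: G_den * H_den + G_num * H_num = (s + 4.2) + (5) = s + 9.2.
T(s) = (5)/(s + 9.2)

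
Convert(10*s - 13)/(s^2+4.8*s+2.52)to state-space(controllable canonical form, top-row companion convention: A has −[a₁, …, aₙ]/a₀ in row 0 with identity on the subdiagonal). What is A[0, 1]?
Reachable canonical form for den = s^2 + 4.8*s + 2.52: top row of A = -[a₁,a₂,...,aₙ]/a₀, ones on the subdiagonal, zeros elsewhere.
A = [[-4.8, -2.52], [1, 0]].
A[0,1] = -2.52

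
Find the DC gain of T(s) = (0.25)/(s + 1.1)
DC gain = T(0) = num(0)/den(0) = 0.25/1.1 = 0.2273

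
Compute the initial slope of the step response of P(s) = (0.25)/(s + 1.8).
IVT: y'(0⁺) = lim_{s→∞} s²·Y(s) = lim_{s→∞} s·P(s).
deg(num) = 0, deg(den) = 1, relative degree = 1, so s·P(s) → (leading num)/(leading den) = 0.25/1 = 0.25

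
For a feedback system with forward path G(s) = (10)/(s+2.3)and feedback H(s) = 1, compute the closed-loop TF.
Closed-loop T = G/(1+GH).
Numerator: G_num * H_den = 10.
Denominator: G_den * H_den + G_num * H_num = (s + 2.3) + (10) = s + 12.3.
T(s) = (10)/(s + 12.3)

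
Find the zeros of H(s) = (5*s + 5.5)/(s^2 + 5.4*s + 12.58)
Set numerator = 0: 5*s + 5.5 = 0 → Zeros: -1.1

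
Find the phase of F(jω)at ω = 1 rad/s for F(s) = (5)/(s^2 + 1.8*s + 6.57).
Substitute s = j*1: F(j1) = 0.812785 - 0.262659j.
∠F(j1) = atan2(Im, Re) = atan2(-0.262659, 0.812785) = -17.91°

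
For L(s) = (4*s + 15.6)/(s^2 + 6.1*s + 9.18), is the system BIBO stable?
Denominator: s^2 + 6.1*s + 9.18 = (s + 3.4)(s + 2.7). Poles: -2.7, -3.4. All Re(p)<0: Yes (stable)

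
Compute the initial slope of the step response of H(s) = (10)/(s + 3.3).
IVT: y'(0⁺) = lim_{s→∞} s²·Y(s) = lim_{s→∞} s·H(s).
deg(num) = 0, deg(den) = 1, relative degree = 1, so s·H(s) → (leading num)/(leading den) = 10/1 = 10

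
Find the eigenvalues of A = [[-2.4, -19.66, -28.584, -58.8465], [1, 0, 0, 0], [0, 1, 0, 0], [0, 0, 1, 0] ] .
Eigenvalues solve det(λI - A) = 0.
Characteristic polynomial: λ^4 + 2.4*λ^3 + 19.66*λ^2 + 28.584*λ + 58.8465 = 0.
Factor: (λ^2 + 0.6*λ + 14.53)(λ^2 + 1.8*λ + 4.05) = 0.
Roots: -0.3 + 3.8j, -0.3 - 3.8j, -0.9 + 1.8j, -0.9 - 1.8j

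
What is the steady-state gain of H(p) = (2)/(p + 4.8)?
DC gain = H(0) = num(0)/den(0) = 2/4.8 = 0.4167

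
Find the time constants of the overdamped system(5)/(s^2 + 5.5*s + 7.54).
Overdamped: real poles at -2.6, -2.9. τ = -1/pole → τ₁ = 0.3846, τ₂ = 0.3448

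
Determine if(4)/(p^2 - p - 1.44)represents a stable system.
Denominator: p^2 - p - 1.44 = (p - 1.8)(p + 0.8). Poles: -0.8, 1.8. All Re(p)<0: No (unstable)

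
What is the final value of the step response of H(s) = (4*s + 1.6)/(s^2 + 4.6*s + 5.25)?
FVT: lim_{t→∞} y(t) = lim_{s→0} s*Y(s) where Y(s) = H(s)/s.
= lim_{s→0} H(s) = H(0) = num(0)/den(0) = 1.6/5.25 = 0.3048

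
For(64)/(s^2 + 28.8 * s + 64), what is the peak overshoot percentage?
Standard form: ωn²/(s²+2ζωn·s+ωn²) → ωn = 8, ζ = 1.8.
ζ ≥ 1, so the response is non-oscillatory: peak overshoot = 0%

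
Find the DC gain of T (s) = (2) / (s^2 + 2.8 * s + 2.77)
DC gain = T(0) = num(0)/den(0) = 2/2.77 = 0.722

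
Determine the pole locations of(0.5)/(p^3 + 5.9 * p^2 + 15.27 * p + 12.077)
Set denominator = 0: p^3 + 5.9*p^2 + 15.27*p + 12.077 = (p + 1.3)(p^2 + 4.6*p + 9.29) = 0 → Poles: -1.3, -2.3 + 2j, -2.3 - 2j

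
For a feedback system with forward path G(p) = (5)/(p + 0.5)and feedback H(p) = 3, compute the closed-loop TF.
Closed-loop T = G/(1+GH).
Numerator: G_num * H_den = 5.
Denominator: G_den * H_den + G_num * H_num = (p + 0.5) + (15) = p + 15.5.
T(p) = (5)/(p + 15.5)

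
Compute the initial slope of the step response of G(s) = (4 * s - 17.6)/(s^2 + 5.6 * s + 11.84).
IVT: y'(0⁺) = lim_{s→∞} s²·Y(s) = lim_{s→∞} s·G(s).
deg(num) = 1, deg(den) = 2, relative degree = 1, so s·G(s) → (leading num)/(leading den) = 4/1 = 4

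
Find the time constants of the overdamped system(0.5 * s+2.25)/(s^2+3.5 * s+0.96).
Overdamped: real poles at -0.3, -3.2. τ = -1/pole → τ₁ = 3.333, τ₂ = 0.3125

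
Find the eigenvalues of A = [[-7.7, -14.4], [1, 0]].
Eigenvalues solve det(λI - A) = 0.
Characteristic polynomial: λ^2 + 7.7*λ + 14.4 = 0.
Factor: (λ + 4.5)(λ + 3.2) = 0.
Roots: -3.2, -4.5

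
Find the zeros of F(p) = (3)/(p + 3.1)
Numerator is a nonzero constant (3) → Zeros: none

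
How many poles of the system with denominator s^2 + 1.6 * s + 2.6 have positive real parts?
Poles: -0.8 + 1.4j, -0.8 - 1.4j. RHP poles (Re>0): 0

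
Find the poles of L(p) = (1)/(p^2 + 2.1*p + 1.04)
Set denominator = 0: p^2 + 2.1*p + 1.04 = (p + 1.3)(p + 0.8) = 0 → Poles: -0.8, -1.3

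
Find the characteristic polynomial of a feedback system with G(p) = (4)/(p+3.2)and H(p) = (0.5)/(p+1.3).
Characteristic poly = G_den * H_den + G_num * H_num = (p^2 + 4.5*p + 4.16) + (2) = p^2 + 4.5*p + 6.16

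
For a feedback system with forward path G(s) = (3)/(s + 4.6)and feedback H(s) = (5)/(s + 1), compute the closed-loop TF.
Closed-loop T = G/(1+GH).
Numerator: G_num * H_den = 3*s + 3.
Denominator: G_den * H_den + G_num * H_num = (s^2 + 5.6*s + 4.6) + (15) = s^2 + 5.6*s + 19.6.
T(s) = (3*s + 3)/(s^2 + 5.6*s + 19.6)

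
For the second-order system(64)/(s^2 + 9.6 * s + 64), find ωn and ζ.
Standard form: ωn²/(s²+2ζωn·s+ωn²).
const=64=ωn² → ωn=8, s coeff=9.6=2ζωn → ζ=0.6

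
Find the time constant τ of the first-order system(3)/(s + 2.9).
First-order system: τ = -1/pole. Pole = -2.9. τ = -1/(-2.9) = 0.3448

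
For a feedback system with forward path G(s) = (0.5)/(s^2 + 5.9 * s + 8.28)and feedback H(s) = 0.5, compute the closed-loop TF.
Closed-loop T = G/(1+GH).
Numerator: G_num * H_den = 0.5.
Denominator: G_den * H_den + G_num * H_num = (s^2 + 5.9*s + 8.28) + (0.25) = s^2 + 5.9*s + 8.53.
T(s) = (0.5)/(s^2 + 5.9*s + 8.53)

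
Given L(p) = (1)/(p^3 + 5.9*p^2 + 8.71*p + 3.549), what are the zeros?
Numerator is a nonzero constant (1) → Zeros: none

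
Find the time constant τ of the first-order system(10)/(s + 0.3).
First-order system: τ = -1/pole. Pole = -0.3. τ = -1/(-0.3) = 3.333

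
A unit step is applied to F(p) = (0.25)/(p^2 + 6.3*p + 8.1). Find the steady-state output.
FVT: lim_{t→∞} y(t) = lim_{p→0} p*Y(p) where Y(p) = F(p)/p.
= lim_{p→0} F(p) = F(0) = num(0)/den(0) = 0.25/8.1 = 0.03086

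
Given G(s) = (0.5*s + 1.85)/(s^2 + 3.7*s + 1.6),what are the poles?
Set denominator = 0: s^2 + 3.7*s + 1.6 = (s + 3.2)(s + 0.5) = 0 → Poles: -0.5, -3.2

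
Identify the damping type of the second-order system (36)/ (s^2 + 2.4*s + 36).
Standard form: ωn²/(s²+2ζωn·s+ωn²) gives ωn=6, ζ=0.2.
Underdamped (ζ = 0.2 < 1)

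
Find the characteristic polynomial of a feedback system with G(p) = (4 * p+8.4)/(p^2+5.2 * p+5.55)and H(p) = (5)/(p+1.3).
Characteristic poly = G_den * H_den + G_num * H_num = (p^3 + 6.5*p^2 + 12.31*p + 7.215) + (20*p + 42) = p^3 + 6.5*p^2 + 32.31*p + 49.215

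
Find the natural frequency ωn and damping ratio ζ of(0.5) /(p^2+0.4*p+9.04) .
Underdamped: complex pole -0.2 + 3j. ωn = |pole| = 3.007, ζ = -Re(pole)/ωn = 0.06652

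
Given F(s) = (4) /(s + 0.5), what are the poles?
Set denominator = 0: s + 0.5 = 0 → Poles: -0.5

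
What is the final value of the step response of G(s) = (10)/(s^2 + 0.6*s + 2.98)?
FVT: lim_{t→∞} y(t) = lim_{s→0} s*Y(s) where Y(s) = G(s)/s.
= lim_{s→0} G(s) = G(0) = num(0)/den(0) = 10/2.98 = 3.356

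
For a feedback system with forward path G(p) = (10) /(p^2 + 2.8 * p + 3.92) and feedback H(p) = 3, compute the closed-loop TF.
Closed-loop T = G/(1+GH).
Numerator: G_num * H_den = 10.
Denominator: G_den * H_den + G_num * H_num = (p^2 + 2.8*p + 3.92) + (30) = p^2 + 2.8*p + 33.92.
T(p) = (10)/(p^2 + 2.8*p + 33.92)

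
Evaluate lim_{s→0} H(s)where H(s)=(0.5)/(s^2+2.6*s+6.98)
DC gain = H(0) = num(0)/den(0) = 0.5/6.98 = 0.07163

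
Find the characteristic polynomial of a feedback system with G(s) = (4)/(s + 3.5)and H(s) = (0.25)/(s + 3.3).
Characteristic poly = G_den * H_den + G_num * H_num = (s^2 + 6.8*s + 11.55) + (1) = s^2 + 6.8*s + 12.55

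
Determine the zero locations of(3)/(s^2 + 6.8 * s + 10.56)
Numerator is a nonzero constant (3) → Zeros: none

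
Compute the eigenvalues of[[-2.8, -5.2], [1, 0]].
Eigenvalues solve det(λI - A) = 0.
Characteristic polynomial: λ^2 + 2.8*λ + 5.2 = 0.
Roots: -1.4 + 1.8j, -1.4 - 1.8j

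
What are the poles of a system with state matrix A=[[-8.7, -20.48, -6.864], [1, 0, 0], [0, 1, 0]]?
Eigenvalues solve det(λI - A) = 0.
Characteristic polynomial: λ^3 + 8.7*λ^2 + 20.48*λ + 6.864 = 0.
Factor: (λ + 0.4)(λ + 4.4)(λ + 3.9) = 0.
Roots: -0.4, -3.9, -4.4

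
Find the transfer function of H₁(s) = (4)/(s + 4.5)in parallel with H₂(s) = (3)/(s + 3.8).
Parallel: H = H₁ + H₂ = (n₁·d₂ + n₂·d₁)/(d₁·d₂).
n₁·d₂ = 4*s + 15.2. n₂·d₁ = 3*s + 13.5. Sum = 7*s + 28.7. d₁·d₂ = s^2 + 8.3*s + 17.1.
H(s) = (7*s + 28.7)/(s^2 + 8.3*s + 17.1)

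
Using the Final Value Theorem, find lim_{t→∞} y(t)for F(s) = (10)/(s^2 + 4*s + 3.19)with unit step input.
FVT: lim_{t→∞} y(t) = lim_{s→0} s*Y(s) where Y(s) = F(s)/s.
= lim_{s→0} F(s) = F(0) = num(0)/den(0) = 10/3.19 = 3.135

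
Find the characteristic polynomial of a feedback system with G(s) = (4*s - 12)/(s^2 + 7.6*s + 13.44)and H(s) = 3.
Characteristic poly = G_den * H_den + G_num * H_num = (s^2 + 7.6*s + 13.44) + (12*s - 36) = s^2 + 19.6*s - 22.56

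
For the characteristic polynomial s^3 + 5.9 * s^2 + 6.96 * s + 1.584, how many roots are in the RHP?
s^3 + 5.9*s^2 + 6.96*s + 1.584 = (s + 4.4)(s + 0.3)(s + 1.2). Poles: -0.3, -1.2, -4.4. RHP poles (Re>0): 0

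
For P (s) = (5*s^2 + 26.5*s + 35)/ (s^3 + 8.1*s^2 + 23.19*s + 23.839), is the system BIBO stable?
Denominator: s^3 + 8.1*s^2 + 23.19*s + 23.839 = (s + 3.1)(s^2 + 5*s + 7.69). Poles: -2.5 + 1.2j, -2.5 - 1.2j, -3.1. All Re(p)<0: Yes (stable)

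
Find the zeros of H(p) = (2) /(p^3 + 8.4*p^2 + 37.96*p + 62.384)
Numerator is a nonzero constant (2) → Zeros: none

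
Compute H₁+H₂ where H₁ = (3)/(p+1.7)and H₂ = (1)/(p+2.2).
Parallel: H = H₁ + H₂ = (n₁·d₂ + n₂·d₁)/(d₁·d₂).
n₁·d₂ = 3*p + 6.6. n₂·d₁ = p + 1.7. Sum = 4*p + 8.3. d₁·d₂ = p^2 + 3.9*p + 3.74.
H(p) = (4*p + 8.3)/(p^2 + 3.9*p + 3.74)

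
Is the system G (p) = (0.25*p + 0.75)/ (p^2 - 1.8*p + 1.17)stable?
Denominator: p^2 - 1.8*p + 1.17. Poles: 0.9 + 0.6j, 0.9 - 0.6j. All Re(p)<0: No (unstable)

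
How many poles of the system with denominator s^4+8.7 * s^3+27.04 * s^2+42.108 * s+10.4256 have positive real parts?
s^4 + 8.7*s^3 + 27.04*s^2 + 42.108*s + 10.4256 = (s + 4.8)(s + 0.3)(s^2 + 3.6*s + 7.24). Poles: -0.3, -1.8 + 2j, -1.8 - 2j, -4.8. RHP poles (Re>0): 0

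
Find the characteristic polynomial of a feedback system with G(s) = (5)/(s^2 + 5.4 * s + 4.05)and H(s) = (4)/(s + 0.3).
Characteristic poly = G_den * H_den + G_num * H_num = (s^3 + 5.7*s^2 + 5.67*s + 1.215) + (20) = s^3 + 5.7*s^2 + 5.67*s + 21.215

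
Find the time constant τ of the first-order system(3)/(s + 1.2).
First-order system: τ = -1/pole. Pole = -1.2. τ = -1/(-1.2) = 0.8333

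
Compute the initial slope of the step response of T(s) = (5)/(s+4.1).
IVT: y'(0⁺) = lim_{s→∞} s²·Y(s) = lim_{s→∞} s·T(s).
deg(num) = 0, deg(den) = 1, relative degree = 1, so s·T(s) → (leading num)/(leading den) = 5/1 = 5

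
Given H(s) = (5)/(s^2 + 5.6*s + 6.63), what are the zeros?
Numerator is a nonzero constant (5) → Zeros: none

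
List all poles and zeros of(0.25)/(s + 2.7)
Set denominator = 0: s + 2.7 = 0 → Poles: -2.7
Numerator is a nonzero constant (0.25) → Zeros: none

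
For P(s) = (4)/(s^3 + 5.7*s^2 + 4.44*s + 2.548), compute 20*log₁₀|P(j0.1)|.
Substitute s = j*0.1: P(j0.1) = 1.55655 - 0.276817j.
|P(j0.1)| = sqrt(Re² + Im²) = 1.581.
20*log₁₀(1.581) = 3.98 dB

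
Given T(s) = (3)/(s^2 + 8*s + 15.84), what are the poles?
Set denominator = 0: s^2 + 8*s + 15.84 = (s + 3.6)(s + 4.4) = 0 → Poles: -3.6, -4.4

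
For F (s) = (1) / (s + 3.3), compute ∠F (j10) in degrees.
Substitute s = j*10: F(j10) = 0.0297592 - 0.0901795j.
∠F(j10) = atan2(Im, Re) = atan2(-0.0901795, 0.0297592) = -71.74°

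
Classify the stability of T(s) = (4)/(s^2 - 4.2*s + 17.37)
Denominator: s^2 - 4.2*s + 17.37. Poles: 2.1 + 3.6j, 2.1 - 3.6j. Unstable (2 pole(s) in RHP)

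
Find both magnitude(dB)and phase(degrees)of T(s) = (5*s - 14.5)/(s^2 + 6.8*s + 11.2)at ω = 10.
Substitute s = j*10: T(j10) = 0.374725 - 0.276111j.
|T| = 20*log₁₀(sqrt(Re²+Im²)) = -6.64 dB.
∠T = atan2(Im, Re) = -36.38°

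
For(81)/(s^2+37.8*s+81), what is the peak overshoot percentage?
Standard form: ωn²/(s²+2ζωn·s+ωn²) → ωn = 9, ζ = 2.1.
ζ ≥ 1, so the response is non-oscillatory: peak overshoot = 0%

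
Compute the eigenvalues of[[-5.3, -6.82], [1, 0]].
Eigenvalues solve det(λI - A) = 0.
Characteristic polynomial: λ^2 + 5.3*λ + 6.82 = 0.
Factor: (λ + 3.1)(λ + 2.2) = 0.
Roots: -2.2, -3.1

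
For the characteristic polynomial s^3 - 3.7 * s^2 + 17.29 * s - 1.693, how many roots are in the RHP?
s^3 - 3.7*s^2 + 17.29*s - 1.693 = (s - 0.1)(s^2 - 3.6*s + 16.93). Poles: 0.1, 1.8 + 3.7j, 1.8 - 3.7j. RHP poles (Re>0): 3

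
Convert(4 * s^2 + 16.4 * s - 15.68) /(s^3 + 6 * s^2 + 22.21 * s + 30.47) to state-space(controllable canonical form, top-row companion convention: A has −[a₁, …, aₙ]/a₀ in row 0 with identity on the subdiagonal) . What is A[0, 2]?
Reachable canonical form for den = s^3 + 6*s^2 + 22.21*s + 30.47: top row of A = -[a₁,a₂,...,aₙ]/a₀, ones on the subdiagonal, zeros elsewhere.
A = [[-6, -22.21, -30.47], [1, 0, 0], [0, 1, 0]].
A[0,2] = -30.47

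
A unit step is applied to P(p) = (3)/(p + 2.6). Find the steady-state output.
FVT: lim_{t→∞} y(t) = lim_{p→0} p*Y(p) where Y(p) = P(p)/p.
= lim_{p→0} P(p) = P(0) = num(0)/den(0) = 3/2.6 = 1.154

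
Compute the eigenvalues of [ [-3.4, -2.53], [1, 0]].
Eigenvalues solve det(λI - A) = 0.
Characteristic polynomial: λ^2 + 3.4*λ + 2.53 = 0.
Factor: (λ + 1.1)(λ + 2.3) = 0.
Roots: -1.1, -2.3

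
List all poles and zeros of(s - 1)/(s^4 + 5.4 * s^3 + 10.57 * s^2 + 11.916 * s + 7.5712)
Set denominator = 0: s^4 + 5.4*s^3 + 10.57*s^2 + 11.916*s + 7.5712 = (s + 1.6)(s + 2.8)(s^2 + s + 1.69) = 0 → Poles: -0.5 + 1.2j, -0.5 - 1.2j, -1.6, -2.8
Set numerator = 0: s - 1 = 0 → Zeros: 1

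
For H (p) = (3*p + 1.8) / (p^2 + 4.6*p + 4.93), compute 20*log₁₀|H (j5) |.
Substitute p = j*5: H(j5) = 0.331479 - 0.367513j.
|H(j5)| = sqrt(Re² + Im²) = 0.4949.
20*log₁₀(0.4949) = -6.11 dB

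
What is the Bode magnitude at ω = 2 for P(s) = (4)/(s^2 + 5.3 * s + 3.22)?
Substitute s = j*2: P(j2) = -0.0276183 - 0.375326j.
|P(j2)| = sqrt(Re² + Im²) = 0.3763.
20*log₁₀(0.3763) = -8.49 dB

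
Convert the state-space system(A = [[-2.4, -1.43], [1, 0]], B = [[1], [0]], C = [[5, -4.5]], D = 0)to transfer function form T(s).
T(s) = C(sI - A)⁻¹B + D.
Characteristic polynomial det(sI - A) = s^2 + 2.4*s + 1.43.
Numerator from C·adj(sI-A)·B + D·det(sI-A) = 5*s - 4.5.
T(s) = (5*s - 4.5)/(s^2 + 2.4*s + 1.43)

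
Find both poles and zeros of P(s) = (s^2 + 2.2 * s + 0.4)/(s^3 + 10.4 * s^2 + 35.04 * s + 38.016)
Set denominator = 0: s^3 + 10.4*s^2 + 35.04*s + 38.016 = (s + 2.4)(s + 3.6)(s + 4.4) = 0 → Poles: -2.4, -3.6, -4.4
Set numerator = 0: s^2 + 2.2*s + 0.4 = (s + 2)(s + 0.2) = 0 → Zeros: -0.2, -2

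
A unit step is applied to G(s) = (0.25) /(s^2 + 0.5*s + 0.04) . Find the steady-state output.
FVT: lim_{t→∞} y(t) = lim_{s→0} s*Y(s) where Y(s) = G(s)/s.
= lim_{s→0} G(s) = G(0) = num(0)/den(0) = 0.25/0.04 = 6.25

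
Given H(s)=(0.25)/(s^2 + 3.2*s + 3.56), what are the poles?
Set denominator = 0: s^2 + 3.2*s + 3.56 = 0 → Poles: -1.6 + 1j, -1.6 - 1j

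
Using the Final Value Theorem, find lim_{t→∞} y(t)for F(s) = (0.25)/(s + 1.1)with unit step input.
FVT: lim_{t→∞} y(t) = lim_{s→0} s*Y(s) where Y(s) = F(s)/s.
= lim_{s→0} F(s) = F(0) = num(0)/den(0) = 0.25/1.1 = 0.2273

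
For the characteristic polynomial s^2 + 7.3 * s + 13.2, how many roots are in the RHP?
s^2 + 7.3*s + 13.2 = (s + 3.3)(s + 4). Poles: -3.3, -4. RHP poles (Re>0): 0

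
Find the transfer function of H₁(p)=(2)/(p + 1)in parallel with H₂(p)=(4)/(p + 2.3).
Parallel: H = H₁ + H₂ = (n₁·d₂ + n₂·d₁)/(d₁·d₂).
n₁·d₂ = 2*p + 4.6. n₂·d₁ = 4*p + 4. Sum = 6*p + 8.6. d₁·d₂ = p^2 + 3.3*p + 2.3.
H(p) = (6*p + 8.6)/(p^2 + 3.3*p + 2.3)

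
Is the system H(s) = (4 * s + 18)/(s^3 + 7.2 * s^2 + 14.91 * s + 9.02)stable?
Denominator: s^3 + 7.2*s^2 + 14.91*s + 9.02 = (s + 2)(s + 4.1)(s + 1.1). Poles: -1.1, -2, -4.1. All Re(p)<0: Yes (stable)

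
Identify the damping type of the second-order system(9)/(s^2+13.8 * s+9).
Standard form: ωn²/(s²+2ζωn·s+ωn²) gives ωn=3, ζ=2.3.
Overdamped (ζ = 2.3 > 1)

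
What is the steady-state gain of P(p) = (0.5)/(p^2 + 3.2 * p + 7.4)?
DC gain = P(0) = num(0)/den(0) = 0.5/7.4 = 0.06757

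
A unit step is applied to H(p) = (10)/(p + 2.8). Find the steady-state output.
FVT: lim_{t→∞} y(t) = lim_{p→0} p*Y(p) where Y(p) = H(p)/p.
= lim_{p→0} H(p) = H(0) = num(0)/den(0) = 10/2.8 = 3.571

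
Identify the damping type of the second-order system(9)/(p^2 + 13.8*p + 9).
Standard form: ωn²/(p²+2ζωn·p+ωn²) gives ωn=3, ζ=2.3.
Overdamped (ζ = 2.3 > 1)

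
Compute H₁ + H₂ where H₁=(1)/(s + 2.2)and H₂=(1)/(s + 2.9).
Parallel: H = H₁ + H₂ = (n₁·d₂ + n₂·d₁)/(d₁·d₂).
n₁·d₂ = s + 2.9. n₂·d₁ = s + 2.2. Sum = 2*s + 5.1. d₁·d₂ = s^2 + 5.1*s + 6.38.
H(s) = (2*s + 5.1)/(s^2 + 5.1*s + 6.38)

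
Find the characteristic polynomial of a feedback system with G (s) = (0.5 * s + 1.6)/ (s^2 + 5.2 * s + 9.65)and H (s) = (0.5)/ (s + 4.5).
Characteristic poly = G_den * H_den + G_num * H_num = (s^3 + 9.7*s^2 + 33.05*s + 43.425) + (0.25*s + 0.8) = s^3 + 9.7*s^2 + 33.3*s + 44.225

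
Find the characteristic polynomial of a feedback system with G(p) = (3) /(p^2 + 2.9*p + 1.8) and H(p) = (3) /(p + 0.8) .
Characteristic poly = G_den * H_den + G_num * H_num = (p^3 + 3.7*p^2 + 4.12*p + 1.44) + (9) = p^3 + 3.7*p^2 + 4.12*p + 10.44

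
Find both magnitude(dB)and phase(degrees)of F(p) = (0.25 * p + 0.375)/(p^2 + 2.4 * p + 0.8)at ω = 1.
Substitute p = j*1: F(j1) = 0.0905172 - 0.163793j.
|F| = 20*log₁₀(sqrt(Re²+Im²)) = -14.56 dB.
∠F = atan2(Im, Re) = -61.07°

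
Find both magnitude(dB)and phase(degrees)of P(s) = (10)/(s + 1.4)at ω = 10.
Substitute s = j*10: P(j10) = 0.137309 - 0.980777j.
|P| = 20*log₁₀(sqrt(Re²+Im²)) = -0.08 dB.
∠P = atan2(Im, Re) = -82.03°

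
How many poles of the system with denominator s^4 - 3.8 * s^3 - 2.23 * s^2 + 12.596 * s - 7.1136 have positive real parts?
s^4 - 3.8*s^3 - 2.23*s^2 + 12.596*s - 7.1136 = (s - 0.8)(s + 1.9)(s - 1.3)(s - 3.6). Poles: -1.9, 0.8, 1.3, 3.6. RHP poles (Re>0): 3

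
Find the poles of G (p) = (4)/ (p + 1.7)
Set denominator = 0: p + 1.7 = 0 → Poles: -1.7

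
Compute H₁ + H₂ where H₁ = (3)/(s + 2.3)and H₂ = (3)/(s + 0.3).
Parallel: H = H₁ + H₂ = (n₁·d₂ + n₂·d₁)/(d₁·d₂).
n₁·d₂ = 3*s + 0.9. n₂·d₁ = 3*s + 6.9. Sum = 6*s + 7.8. d₁·d₂ = s^2 + 2.6*s + 0.69.
H(s) = (6*s + 7.8)/(s^2 + 2.6*s + 0.69)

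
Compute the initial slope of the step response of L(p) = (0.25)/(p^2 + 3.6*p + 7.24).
IVT: y'(0⁺) = lim_{p→∞} p²·Y(p) = lim_{p→∞} p·L(p).
deg(num) = 0, deg(den) = 2, relative degree = 2 ≥ 2, so p·L(p) → 0. Initial slope = 0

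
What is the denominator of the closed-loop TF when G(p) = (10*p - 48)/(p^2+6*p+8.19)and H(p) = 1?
Characteristic poly = G_den * H_den + G_num * H_num = (p^2 + 6*p + 8.19) + (10*p - 48) = p^2 + 16*p - 39.81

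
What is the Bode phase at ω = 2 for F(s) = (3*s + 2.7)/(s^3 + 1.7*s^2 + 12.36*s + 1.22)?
Substitute s = j*2: F(j2) = 0.274398 - 0.253059j.
∠F(j2) = atan2(Im, Re) = atan2(-0.253059, 0.274398) = -42.68°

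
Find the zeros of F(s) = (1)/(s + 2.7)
Numerator is a nonzero constant (1) → Zeros: none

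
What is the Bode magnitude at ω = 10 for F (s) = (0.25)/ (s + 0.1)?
Substitute s = j*10: F(j10) = 0.000249975 - 0.0249975j.
|F(j10)| = sqrt(Re² + Im²) = 0.025.
20*log₁₀(0.025) = -32.04 dB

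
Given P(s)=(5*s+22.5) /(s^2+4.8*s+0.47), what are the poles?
Set denominator = 0: s^2 + 4.8*s + 0.47 = (s + 0.1)(s + 4.7) = 0 → Poles: -0.1, -4.7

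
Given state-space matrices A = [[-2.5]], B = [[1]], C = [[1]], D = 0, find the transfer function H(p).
H(p) = C(pI - A)⁻¹B + D.
Characteristic polynomial det(pI - A) = p + 2.5.
Numerator from C·adj(pI-A)·B + D·det(pI-A) = 1.
H(p) = (1)/(p + 2.5)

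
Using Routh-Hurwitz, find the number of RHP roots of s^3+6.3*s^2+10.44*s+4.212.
Routh array:
s^3: [1, 10.44]; s^2: [6.3, 4.212]; s^1: [9.77143]; s^0: [4.212]
First column: [1, 6.3, 9.77143, 4.212]. Sign changes = RHP roots = 0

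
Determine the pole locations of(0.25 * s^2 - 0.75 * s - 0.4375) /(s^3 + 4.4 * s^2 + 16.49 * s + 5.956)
Set denominator = 0: s^3 + 4.4*s^2 + 16.49*s + 5.956 = (s + 0.4)(s^2 + 4*s + 14.89) = 0 → Poles: -0.4, -2 + 3.3j, -2 - 3.3j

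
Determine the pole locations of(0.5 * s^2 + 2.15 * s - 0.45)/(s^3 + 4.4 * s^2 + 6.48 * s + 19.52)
Set denominator = 0: s^3 + 4.4*s^2 + 6.48*s + 19.52 = (s + 4)(s^2 + 0.4*s + 4.88) = 0 → Poles: -0.2 + 2.2j, -0.2 - 2.2j, -4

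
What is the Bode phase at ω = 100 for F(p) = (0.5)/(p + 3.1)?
Substitute p = j*100: F(j100) = 0.000154851 - 0.0049952j.
∠F(j100) = atan2(Im, Re) = atan2(-0.0049952, 0.000154851) = -88.22°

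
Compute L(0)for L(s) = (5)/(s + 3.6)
DC gain = L(0) = num(0)/den(0) = 5/3.6 = 1.389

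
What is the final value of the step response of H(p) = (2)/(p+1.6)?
FVT: lim_{t→∞} y(t) = lim_{p→0} p*Y(p) where Y(p) = H(p)/p.
= lim_{p→0} H(p) = H(0) = num(0)/den(0) = 2/1.6 = 1.25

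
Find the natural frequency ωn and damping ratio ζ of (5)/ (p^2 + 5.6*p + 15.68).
Underdamped: complex pole -2.8 + 2.8j. ωn = |pole| = 3.96, ζ = -Re(pole)/ωn = 0.7071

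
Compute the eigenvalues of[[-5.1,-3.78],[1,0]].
Eigenvalues solve det(λI - A) = 0.
Characteristic polynomial: λ^2 + 5.1*λ + 3.78 = 0.
Factor: (λ + 0.9)(λ + 4.2) = 0.
Roots: -0.9, -4.2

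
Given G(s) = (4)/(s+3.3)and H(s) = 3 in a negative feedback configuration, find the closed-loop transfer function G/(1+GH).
Closed-loop T = G/(1+GH).
Numerator: G_num * H_den = 4.
Denominator: G_den * H_den + G_num * H_num = (s + 3.3) + (12) = s + 15.3.
T(s) = (4)/(s + 15.3)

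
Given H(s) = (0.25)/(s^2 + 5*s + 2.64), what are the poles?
Set denominator = 0: s^2 + 5*s + 2.64 = (s + 4.4)(s + 0.6) = 0 → Poles: -0.6, -4.4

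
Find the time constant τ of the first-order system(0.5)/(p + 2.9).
First-order system: τ = -1/pole. Pole = -2.9. τ = -1/(-2.9) = 0.3448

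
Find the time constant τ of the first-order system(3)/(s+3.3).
First-order system: τ = -1/pole. Pole = -3.3. τ = -1/(-3.3) = 0.303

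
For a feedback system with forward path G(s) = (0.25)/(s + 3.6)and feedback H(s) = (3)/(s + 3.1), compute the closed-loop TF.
Closed-loop T = G/(1+GH).
Numerator: G_num * H_den = 0.25*s + 0.775.
Denominator: G_den * H_den + G_num * H_num = (s^2 + 6.7*s + 11.16) + (0.75) = s^2 + 6.7*s + 11.91.
T(s) = (0.25*s + 0.775)/(s^2 + 6.7*s + 11.91)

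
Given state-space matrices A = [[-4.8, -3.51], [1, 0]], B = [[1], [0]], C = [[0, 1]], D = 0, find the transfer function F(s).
F(s) = C(sI - A)⁻¹B + D.
Characteristic polynomial det(sI - A) = s^2 + 4.8*s + 3.51.
Numerator from C·adj(sI-A)·B + D·det(sI-A) = 1.
F(s) = (1)/(s^2 + 4.8*s + 3.51)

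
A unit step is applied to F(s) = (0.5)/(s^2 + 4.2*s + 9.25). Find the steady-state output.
FVT: lim_{t→∞} y(t) = lim_{s→0} s*Y(s) where Y(s) = F(s)/s.
= lim_{s→0} F(s) = F(0) = num(0)/den(0) = 0.5/9.25 = 0.05405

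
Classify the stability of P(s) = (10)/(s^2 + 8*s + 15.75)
Denominator: s^2 + 8*s + 15.75 = (s + 4.5)(s + 3.5). Poles: -3.5, -4.5. Stable (all poles in LHP)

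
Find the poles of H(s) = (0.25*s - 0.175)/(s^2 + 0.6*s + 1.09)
Set denominator = 0: s^2 + 0.6*s + 1.09 = 0 → Poles: -0.3 + 1j, -0.3 - 1j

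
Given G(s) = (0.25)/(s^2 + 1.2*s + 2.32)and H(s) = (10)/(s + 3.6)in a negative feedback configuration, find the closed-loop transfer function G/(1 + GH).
Closed-loop T = G/(1+GH).
Numerator: G_num * H_den = 0.25*s + 0.9.
Denominator: G_den * H_den + G_num * H_num = (s^3 + 4.8*s^2 + 6.64*s + 8.352) + (2.5) = s^3 + 4.8*s^2 + 6.64*s + 10.852.
T(s) = (0.25*s + 0.9)/(s^3 + 4.8*s^2 + 6.64*s + 10.852)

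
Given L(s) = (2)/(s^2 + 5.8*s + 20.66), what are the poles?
Set denominator = 0: s^2 + 5.8*s + 20.66 = 0 → Poles: -2.9 + 3.5j, -2.9 - 3.5j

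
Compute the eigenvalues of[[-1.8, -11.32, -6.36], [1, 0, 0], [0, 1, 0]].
Eigenvalues solve det(λI - A) = 0.
Characteristic polynomial: λ^3 + 1.8*λ^2 + 11.32*λ + 6.36 = 0.
Factor: (λ + 0.6)(λ^2 + 1.2*λ + 10.6) = 0.
Roots: -0.6, -0.6 + 3.2j, -0.6 - 3.2j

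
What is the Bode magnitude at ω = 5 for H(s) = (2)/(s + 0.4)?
Substitute s = j*5: H(j5) = 0.0317965 - 0.397456j.
|H(j5)| = sqrt(Re² + Im²) = 0.3987.
20*log₁₀(0.3987) = -7.99 dB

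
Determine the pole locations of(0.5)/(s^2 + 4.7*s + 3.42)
Set denominator = 0: s^2 + 4.7*s + 3.42 = (s + 0.9)(s + 3.8) = 0 → Poles: -0.9, -3.8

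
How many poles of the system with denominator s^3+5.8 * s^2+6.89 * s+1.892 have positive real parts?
s^3 + 5.8*s^2 + 6.89*s + 1.892 = (s + 4.3)(s + 1.1)(s + 0.4). Poles: -0.4, -1.1, -4.3. RHP poles (Re>0): 0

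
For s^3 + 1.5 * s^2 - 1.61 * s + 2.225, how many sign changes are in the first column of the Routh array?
Routh array:
s^3: [1, -1.61]; s^2: [1.5, 2.225]; s^1: [-3.09333]; s^0: [2.225]
First column: [1, 1.5, -3.09333, 2.225]. Sign changes = 2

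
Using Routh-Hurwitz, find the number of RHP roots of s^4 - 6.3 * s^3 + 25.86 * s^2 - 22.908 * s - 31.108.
Routh array:
s^4: [1, 25.86, -31.108]; s^3: [-6.3, -22.908]; s^2: [22.2238, -31.108]; s^1: [-31.7265]; s^0: [-31.108]
First column: [1, -6.3, 22.2238, -31.7265, -31.108]. Sign changes = RHP roots = 3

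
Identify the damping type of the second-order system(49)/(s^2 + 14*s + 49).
Standard form: ωn²/(s²+2ζωn·s+ωn²) gives ωn=7, ζ=1.
Critically damped (ζ = 1)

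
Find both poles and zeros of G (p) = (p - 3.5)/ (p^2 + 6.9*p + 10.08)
Set denominator = 0: p^2 + 6.9*p + 10.08 = (p + 4.8)(p + 2.1) = 0 → Poles: -2.1, -4.8
Set numerator = 0: p - 3.5 = 0 → Zeros: 3.5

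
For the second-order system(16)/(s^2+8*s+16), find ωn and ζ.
Standard form: ωn²/(s²+2ζωn·s+ωn²).
const=16=ωn² → ωn=4, s coeff=8=2ζωn → ζ=1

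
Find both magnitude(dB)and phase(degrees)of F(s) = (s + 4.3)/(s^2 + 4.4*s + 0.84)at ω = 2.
Substitute s = j*2: F(j2) = 0.0458904 - 0.505115j.
|F| = 20*log₁₀(sqrt(Re²+Im²)) = -5.90 dB.
∠F = atan2(Im, Re) = -84.81°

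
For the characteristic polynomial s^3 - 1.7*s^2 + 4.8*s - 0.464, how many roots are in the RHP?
s^3 - 1.7*s^2 + 4.8*s - 0.464 = (s - 0.1)(s^2 - 1.6*s + 4.64). Poles: 0.1, 0.8 + 2j, 0.8 - 2j. RHP poles (Re>0): 3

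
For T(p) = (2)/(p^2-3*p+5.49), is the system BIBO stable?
Denominator: p^2 - 3*p + 5.49. Poles: 1.5 + 1.8j, 1.5 - 1.8j. All Re(p)<0: No (unstable)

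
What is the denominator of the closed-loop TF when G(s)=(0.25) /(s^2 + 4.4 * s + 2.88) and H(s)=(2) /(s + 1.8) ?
Characteristic poly = G_den * H_den + G_num * H_num = (s^3 + 6.2*s^2 + 10.8*s + 5.184) + (0.5) = s^3 + 6.2*s^2 + 10.8*s + 5.684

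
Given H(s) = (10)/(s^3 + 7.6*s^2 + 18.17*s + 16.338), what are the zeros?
Numerator is a nonzero constant (10) → Zeros: none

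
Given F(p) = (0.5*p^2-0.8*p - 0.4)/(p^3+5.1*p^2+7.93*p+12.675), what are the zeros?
Set numerator = 0: 0.5*p^2 - 0.8*p - 0.4 = 0.5*(p + 0.4)(p - 2) = 0 → Zeros: -0.4, 2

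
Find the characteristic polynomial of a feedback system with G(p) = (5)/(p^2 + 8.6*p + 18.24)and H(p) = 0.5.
Characteristic poly = G_den * H_den + G_num * H_num = (p^2 + 8.6*p + 18.24) + (2.5) = p^2 + 8.6*p + 20.74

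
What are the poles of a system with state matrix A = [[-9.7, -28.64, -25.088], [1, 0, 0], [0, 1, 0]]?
Eigenvalues solve det(λI - A) = 0.
Characteristic polynomial: λ^3 + 9.7*λ^2 + 28.64*λ + 25.088 = 0.
Factor: (λ + 4.9)(λ + 1.6)(λ + 3.2) = 0.
Roots: -1.6, -3.2, -4.9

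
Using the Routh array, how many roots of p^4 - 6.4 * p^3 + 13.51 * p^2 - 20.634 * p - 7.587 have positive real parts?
Routh array:
p^4: [1, 13.51, -7.587]; p^3: [-6.4, -20.634]; p^2: [10.2859, -7.587]; p^1: [-25.3547]; p^0: [-7.587]
First column: [1, -6.4, 10.2859, -25.3547, -7.587]. Sign changes = RHP roots = 3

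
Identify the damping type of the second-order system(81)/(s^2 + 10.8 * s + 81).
Standard form: ωn²/(s²+2ζωn·s+ωn²) gives ωn=9, ζ=0.6.
Underdamped (ζ = 0.6 < 1)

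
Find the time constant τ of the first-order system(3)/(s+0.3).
First-order system: τ = -1/pole. Pole = -0.3. τ = -1/(-0.3) = 3.333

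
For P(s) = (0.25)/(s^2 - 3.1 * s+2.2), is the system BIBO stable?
Denominator: s^2 - 3.1*s + 2.2 = (s - 1.1)(s - 2). Poles: 1.1, 2. All Re(p)<0: No (unstable)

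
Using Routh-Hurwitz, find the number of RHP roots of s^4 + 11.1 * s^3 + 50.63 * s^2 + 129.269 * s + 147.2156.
Routh array:
s^4: [1, 50.63, 147.2156]; s^3: [11.1, 129.269]; s^2: [38.9841, 147.2156]; s^1: [87.3521]; s^0: [147.2156]
First column: [1, 11.1, 38.9841, 87.3521, 147.2156]. Sign changes = RHP roots = 0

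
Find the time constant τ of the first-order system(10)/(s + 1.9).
First-order system: τ = -1/pole. Pole = -1.9. τ = -1/(-1.9) = 0.5263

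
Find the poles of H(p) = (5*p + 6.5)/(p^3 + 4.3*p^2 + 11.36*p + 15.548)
Set denominator = 0: p^3 + 4.3*p^2 + 11.36*p + 15.548 = (p + 2.3)(p^2 + 2*p + 6.76) = 0 → Poles: -1 + 2.4j, -1 - 2.4j, -2.3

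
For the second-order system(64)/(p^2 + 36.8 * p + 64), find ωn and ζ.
Standard form: ωn²/(p²+2ζωn·p+ωn²).
const=64=ωn² → ωn=8, p coeff=36.8=2ζωn → ζ=2.3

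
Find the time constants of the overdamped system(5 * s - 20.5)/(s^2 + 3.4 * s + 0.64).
Overdamped: real poles at -3.2, -0.2. τ = -1/pole → τ₁ = 0.3125, τ₂ = 5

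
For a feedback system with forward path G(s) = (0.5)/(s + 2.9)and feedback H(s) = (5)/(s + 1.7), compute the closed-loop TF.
Closed-loop T = G/(1+GH).
Numerator: G_num * H_den = 0.5*s + 0.85.
Denominator: G_den * H_den + G_num * H_num = (s^2 + 4.6*s + 4.93) + (2.5) = s^2 + 4.6*s + 7.43.
T(s) = (0.5*s + 0.85)/(s^2 + 4.6*s + 7.43)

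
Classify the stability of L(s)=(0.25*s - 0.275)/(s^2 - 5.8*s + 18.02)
Denominator: s^2 - 5.8*s + 18.02. Poles: 2.9 + 3.1j, 2.9 - 3.1j. Unstable (2 pole(s) in RHP)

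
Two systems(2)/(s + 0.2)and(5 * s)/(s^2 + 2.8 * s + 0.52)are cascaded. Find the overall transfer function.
Series: H = H₁ · H₂ = (n₁·n₂)/(d₁·d₂).
Num: n₁·n₂ = 10*s. Den: d₁·d₂ = s^3 + 3*s^2 + 1.08*s + 0.104.
H(s) = (10*s)/(s^3 + 3*s^2 + 1.08*s + 0.104)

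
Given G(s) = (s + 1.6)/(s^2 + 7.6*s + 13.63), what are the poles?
Set denominator = 0: s^2 + 7.6*s + 13.63 = (s + 4.7)(s + 2.9) = 0 → Poles: -2.9, -4.7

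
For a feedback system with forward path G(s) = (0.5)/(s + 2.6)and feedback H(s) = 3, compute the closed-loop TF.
Closed-loop T = G/(1+GH).
Numerator: G_num * H_den = 0.5.
Denominator: G_den * H_den + G_num * H_num = (s + 2.6) + (1.5) = s + 4.1.
T(s) = (0.5)/(s + 4.1)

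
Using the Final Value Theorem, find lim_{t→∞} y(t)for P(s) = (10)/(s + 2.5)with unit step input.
FVT: lim_{t→∞} y(t) = lim_{s→0} s*Y(s) where Y(s) = P(s)/s.
= lim_{s→0} P(s) = P(0) = num(0)/den(0) = 10/2.5 = 4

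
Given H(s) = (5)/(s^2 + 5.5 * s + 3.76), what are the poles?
Set denominator = 0: s^2 + 5.5*s + 3.76 = (s + 0.8)(s + 4.7) = 0 → Poles: -0.8, -4.7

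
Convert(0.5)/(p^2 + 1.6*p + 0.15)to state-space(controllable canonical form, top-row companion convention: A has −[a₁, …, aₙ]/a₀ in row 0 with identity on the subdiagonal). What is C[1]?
Reachable canonical form: C = numerator coefficients (right-aligned, zero-padded to length n).
num = 0.5, C = [[0, 0.5]].
C[1] = 0.5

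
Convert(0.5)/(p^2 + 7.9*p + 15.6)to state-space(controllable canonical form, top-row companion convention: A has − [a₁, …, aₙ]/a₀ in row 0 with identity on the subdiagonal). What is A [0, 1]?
Reachable canonical form for den = p^2 + 7.9*p + 15.6: top row of A = -[a₁,a₂,...,aₙ]/a₀, ones on the subdiagonal, zeros elsewhere.
A = [[-7.9, -15.6], [1, 0]].
A[0,1] = -15.6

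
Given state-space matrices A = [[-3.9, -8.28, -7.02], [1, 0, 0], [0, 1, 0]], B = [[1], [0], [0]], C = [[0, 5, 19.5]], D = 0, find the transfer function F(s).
F(s) = C(sI - A)⁻¹B + D.
Characteristic polynomial det(sI - A) = s^3 + 3.9*s^2 + 8.28*s + 7.02.
Numerator from C·adj(sI-A)·B + D·det(sI-A) = 5*s + 19.5.
F(s) = (5*s + 19.5)/(s^3 + 3.9*s^2 + 8.28*s + 7.02)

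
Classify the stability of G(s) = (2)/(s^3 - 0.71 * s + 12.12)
Denominator: s^3 - 0.71*s + 12.12 = (s + 2.4)(s^2 - 2.4*s + 5.05). Poles: -2.4, 1.2 + 1.9j, 1.2 - 1.9j. Unstable (2 pole(s) in RHP)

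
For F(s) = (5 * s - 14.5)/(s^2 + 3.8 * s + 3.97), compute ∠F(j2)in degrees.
Substitute s = j*2: F(j2) = 1.3233 + 1.90267j.
∠F(j2) = atan2(Im, Re) = atan2(1.90267, 1.3233) = 55.18°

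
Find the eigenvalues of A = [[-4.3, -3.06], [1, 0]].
Eigenvalues solve det(λI - A) = 0.
Characteristic polynomial: λ^2 + 4.3*λ + 3.06 = 0.
Factor: (λ + 0.9)(λ + 3.4) = 0.
Roots: -0.9, -3.4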